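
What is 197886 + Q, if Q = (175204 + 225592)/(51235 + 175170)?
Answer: 44802780626/226405 ≈ 1.9789e+5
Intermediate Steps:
Q = 400796/226405 ≈ 1.7703
197886 + Q = 197886 + 400796/226405 = 44802780626/226405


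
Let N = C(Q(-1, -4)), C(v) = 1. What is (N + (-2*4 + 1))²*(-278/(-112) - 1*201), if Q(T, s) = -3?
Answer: -100053/14 ≈ -7146.6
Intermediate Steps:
N = 1
(N + (-2*4 + 1))²*(-278/(-112) - 1*201) = (1 + (-2*4 + 1))²*(-278/(-112) - 1*201) = (1 + (-8 + 1))²*(-278*(-1/112) - 201) = (1 - 7)²*(139/56 - 201) = (-6)²*(-11117/56) = 36*(-11117/56) = -100053/14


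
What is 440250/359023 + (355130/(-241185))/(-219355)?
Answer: 665474670878764/542690300727015 ≈ 1.2263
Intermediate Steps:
440250/359023 + (355130/(-241185))/(-219355) = 440250*(1/359023) + (355130*(-1/241185))*(-1/219355) = 440250/359023 - 71026/48237*(-1/219355) = 440250/359023 + 71026/10581027135 = 665474670878764/542690300727015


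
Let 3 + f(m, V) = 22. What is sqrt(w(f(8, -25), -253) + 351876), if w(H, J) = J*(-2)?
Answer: sqrt(352382) ≈ 593.62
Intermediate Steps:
f(m, V) = 19 (f(m, V) = -3 + 22 = 19)
w(H, J) = -2*J
sqrt(w(f(8, -25), -253) + 351876) = sqrt(-2*(-253) + 351876) = sqrt(506 + 351876) = sqrt(352382)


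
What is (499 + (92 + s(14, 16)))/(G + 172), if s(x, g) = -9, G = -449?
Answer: -582/277 ≈ -2.1011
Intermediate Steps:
(499 + (92 + s(14, 16)))/(G + 172) = (499 + (92 - 9))/(-449 + 172) = (499 + 83)/(-277) = 582*(-1/277) = -582/277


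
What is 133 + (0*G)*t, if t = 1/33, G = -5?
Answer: 133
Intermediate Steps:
t = 1/33 ≈ 0.030303
133 + (0*G)*t = 133 + (0*(-5))*(1/33) = 133 + 0*(1/33) = 133 + 0 = 133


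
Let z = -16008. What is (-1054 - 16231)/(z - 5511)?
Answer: 17285/21519 ≈ 0.80324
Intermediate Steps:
(-1054 - 16231)/(z - 5511) = (-1054 - 16231)/(-16008 - 5511) = -17285/(-21519) = -17285*(-1/21519) = 17285/21519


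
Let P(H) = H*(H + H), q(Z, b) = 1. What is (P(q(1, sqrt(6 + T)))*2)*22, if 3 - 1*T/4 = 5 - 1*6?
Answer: 88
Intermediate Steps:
T = 16 (T = 12 - 4*(5 - 1*6) = 12 - 4*(5 - 6) = 12 - 4*(-1) = 12 + 4 = 16)
P(H) = 2*H**2 (P(H) = H*(2*H) = 2*H**2)
(P(q(1, sqrt(6 + T)))*2)*22 = ((2*1**2)*2)*22 = ((2*1)*2)*22 = (2*2)*22 = 4*22 = 88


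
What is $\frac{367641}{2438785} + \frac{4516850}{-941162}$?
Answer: $- \frac{5334808144204}{1147645884085} \approx -4.6485$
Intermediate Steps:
$\frac{367641}{2438785} + \frac{4516850}{-941162} = 367641 \cdot \frac{1}{2438785} + 4516850 \left(- \frac{1}{941162}\right) = \frac{367641}{2438785} - \frac{2258425}{470581} = - \frac{5334808144204}{1147645884085}$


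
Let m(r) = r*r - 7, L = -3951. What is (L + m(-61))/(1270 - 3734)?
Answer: 237/2464 ≈ 0.096185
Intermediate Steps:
m(r) = -7 + r**2 (m(r) = r**2 - 7 = -7 + r**2)
(L + m(-61))/(1270 - 3734) = (-3951 + (-7 + (-61)**2))/(1270 - 3734) = (-3951 + (-7 + 3721))/(-2464) = (-3951 + 3714)*(-1/2464) = -237*(-1/2464) = 237/2464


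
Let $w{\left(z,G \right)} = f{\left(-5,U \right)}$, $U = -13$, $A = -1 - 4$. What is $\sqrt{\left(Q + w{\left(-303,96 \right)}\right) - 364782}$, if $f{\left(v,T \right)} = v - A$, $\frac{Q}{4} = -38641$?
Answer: $i \sqrt{519346} \approx 720.66 i$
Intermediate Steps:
$Q = -154564$ ($Q = 4 \left(-38641\right) = -154564$)
$A = -5$ ($A = -1 - 4 = -5$)
$f{\left(v,T \right)} = 5 + v$ ($f{\left(v,T \right)} = v - -5 = v + 5 = 5 + v$)
$w{\left(z,G \right)} = 0$ ($w{\left(z,G \right)} = 5 - 5 = 0$)
$\sqrt{\left(Q + w{\left(-303,96 \right)}\right) - 364782} = \sqrt{\left(-154564 + 0\right) - 364782} = \sqrt{-154564 - 364782} = \sqrt{-519346} = i \sqrt{519346}$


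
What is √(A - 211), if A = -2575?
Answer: I*√2786 ≈ 52.783*I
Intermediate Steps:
√(A - 211) = √(-2575 - 211) = √(-2786) = I*√2786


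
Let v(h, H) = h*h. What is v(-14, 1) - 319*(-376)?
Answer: 120140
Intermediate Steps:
v(h, H) = h²
v(-14, 1) - 319*(-376) = (-14)² - 319*(-376) = 196 + 119944 = 120140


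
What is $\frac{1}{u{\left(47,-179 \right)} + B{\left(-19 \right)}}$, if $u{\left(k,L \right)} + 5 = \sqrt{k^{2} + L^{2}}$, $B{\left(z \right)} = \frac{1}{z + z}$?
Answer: $\frac{7258}{49420519} + \frac{7220 \sqrt{1370}}{49420519} \approx 0.0055543$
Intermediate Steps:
$B{\left(z \right)} = \frac{1}{2 z}$
$u{\left(k,L \right)} = -5 + \sqrt{L^{2} + k^{2}}$ ($u{\left(k,L \right)} = -5 + \sqrt{k^{2} + L^{2}} = -5 + \sqrt{L^{2} + k^{2}}$)
$\frac{1}{u{\left(47,-179 \right)} + B{\left(-19 \right)}} = \frac{1}{\left(-5 + \sqrt{\left(-179\right)^{2} + 47^{2}}\right) + \frac{1}{2 \left(-19\right)}} = \frac{1}{\left(-5 + \sqrt{32041 + 2209}\right) + \frac{1}{2} \left(- \frac{1}{19}\right)} = \frac{1}{\left(-5 + \sqrt{34250}\right) - \frac{1}{38}} = \frac{1}{\left(-5 + 5 \sqrt{1370}\right) - \frac{1}{38}} = \frac{1}{- \frac{191}{38} + 5 \sqrt{1370}}$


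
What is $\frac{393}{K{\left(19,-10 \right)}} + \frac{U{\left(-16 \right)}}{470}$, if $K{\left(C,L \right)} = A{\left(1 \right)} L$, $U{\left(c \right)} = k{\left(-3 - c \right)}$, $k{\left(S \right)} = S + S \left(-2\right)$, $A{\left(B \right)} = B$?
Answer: $- \frac{9242}{235} \approx -39.328$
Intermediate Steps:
$k{\left(S \right)} = - S$ ($k{\left(S \right)} = S - 2 S = - S$)
$U{\left(c \right)} = 3 + c$ ($U{\left(c \right)} = - (-3 - c) = 3 + c$)
$K{\left(C,L \right)} = L$ ($K{\left(C,L \right)} = 1 L = L$)
$\frac{393}{K{\left(19,-10 \right)}} + \frac{U{\left(-16 \right)}}{470} = \frac{393}{-10} + \frac{3 - 16}{470} = 393 \left(- \frac{1}{10}\right) - \frac{13}{470} = - \frac{393}{10} - \frac{13}{470} = - \frac{9242}{235}$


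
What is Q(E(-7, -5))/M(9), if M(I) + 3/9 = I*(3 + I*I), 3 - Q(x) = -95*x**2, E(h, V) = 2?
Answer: 1149/2267 ≈ 0.50684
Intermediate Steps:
Q(x) = 3 + 95*x**2 (Q(x) = 3 - (-95)*x**2 = 3 + 95*x**2)
M(I) = -1/3 + I*(3 + I**2) (M(I) = -1/3 + I*(3 + I*I) = -1/3 + I*(3 + I**2))
Q(E(-7, -5))/M(9) = (3 + 95*2**2)/(-1/3 + 9**3 + 3*9) = (3 + 95*4)/(-1/3 + 729 + 27) = (3 + 380)/(2267/3) = 383*(3/2267) = 1149/2267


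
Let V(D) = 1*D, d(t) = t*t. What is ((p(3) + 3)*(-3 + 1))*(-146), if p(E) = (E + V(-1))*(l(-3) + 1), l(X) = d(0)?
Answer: 1460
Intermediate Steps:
d(t) = t²
V(D) = D
l(X) = 0 (l(X) = 0² = 0)
p(E) = -1 + E (p(E) = (E - 1)*(0 + 1) = (-1 + E)*1 = -1 + E)
((p(3) + 3)*(-3 + 1))*(-146) = (((-1 + 3) + 3)*(-3 + 1))*(-146) = ((2 + 3)*(-2))*(-146) = (5*(-2))*(-146) = -10*(-146) = 1460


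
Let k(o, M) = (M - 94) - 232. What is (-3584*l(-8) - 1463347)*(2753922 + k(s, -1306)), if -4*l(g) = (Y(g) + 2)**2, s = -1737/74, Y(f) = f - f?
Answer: -4017691107270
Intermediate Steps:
Y(f) = 0
s = -1737/74 (s = -1737*1/74 = -1737/74 ≈ -23.473)
k(o, M) = -326 + M (k(o, M) = (-94 + M) - 232 = -326 + M)
l(g) = -1 (l(g) = -(0 + 2)**2/4 = -1/4*2**2 = -1/4*4 = -1)
(-3584*l(-8) - 1463347)*(2753922 + k(s, -1306)) = (-3584*(-1) - 1463347)*(2753922 + (-326 - 1306)) = (3584 - 1463347)*(2753922 - 1632) = -1459763*2752290 = -4017691107270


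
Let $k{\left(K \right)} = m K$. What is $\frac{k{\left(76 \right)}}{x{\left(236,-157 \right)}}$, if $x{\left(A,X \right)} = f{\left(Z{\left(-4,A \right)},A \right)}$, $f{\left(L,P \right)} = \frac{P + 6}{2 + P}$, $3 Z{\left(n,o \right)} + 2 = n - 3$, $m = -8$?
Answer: $- \frac{72352}{121} \approx -597.95$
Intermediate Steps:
$Z{\left(n,o \right)} = - \frac{5}{3} + \frac{n}{3}$ ($Z{\left(n,o \right)} = - \frac{2}{3} + \frac{n - 3}{3} = - \frac{2}{3} + \frac{-3 + n}{3} = - \frac{2}{3} + \left(-1 + \frac{n}{3}\right) = - \frac{5}{3} + \frac{n}{3}$)
$f{\left(L,P \right)} = \frac{6 + P}{2 + P}$
$x{\left(A,X \right)} = \frac{6 + A}{2 + A}$
$k{\left(K \right)} = - 8 K$
$\frac{k{\left(76 \right)}}{x{\left(236,-157 \right)}} = \frac{\left(-8\right) 76}{\frac{1}{2 + 236} \left(6 + 236\right)} = - \frac{608}{\frac{1}{238} \cdot 242} = - \frac{608}{\frac{121}{119}} = \left(-608\right) \frac{119}{121} = - \frac{72352}{121}$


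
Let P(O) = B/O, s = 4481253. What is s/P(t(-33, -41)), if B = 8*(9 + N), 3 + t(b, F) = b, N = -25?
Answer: 40331277/32 ≈ 1.2604e+6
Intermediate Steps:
t(b, F) = -3 + b
B = -128 (B = 8*(9 - 25) = 8*(-16) = -128)
P(O) = -128/O
s/P(t(-33, -41)) = 4481253/((-128/(-3 - 33))) = 4481253/((-128/(-36))) = 4481253/((-128*(-1/36))) = 4481253/(32/9) = 4481253*(9/32) = 40331277/32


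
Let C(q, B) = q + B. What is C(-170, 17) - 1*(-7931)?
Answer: 7778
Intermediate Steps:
C(q, B) = B + q
C(-170, 17) - 1*(-7931) = (17 - 170) - 1*(-7931) = -153 + 7931 = 7778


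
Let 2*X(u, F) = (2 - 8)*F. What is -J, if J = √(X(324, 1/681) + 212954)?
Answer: -9*√135472919/227 ≈ -461.47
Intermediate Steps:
X(u, F) = -3*F (X(u, F) = ((2 - 8)*F)/2 = (-6*F)/2 = -3*F)
J = 9*√135472919/227 (J = √(-3/681 + 212954) = √(-3*1/681 + 212954) = √(-1/227 + 212954) = √(48340557/227) = 9*√135472919/227 ≈ 461.47)
-J = -9*√135472919/227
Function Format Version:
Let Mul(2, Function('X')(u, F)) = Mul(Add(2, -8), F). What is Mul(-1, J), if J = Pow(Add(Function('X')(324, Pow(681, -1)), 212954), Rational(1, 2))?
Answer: Mul(Rational(-9, 227), Pow(135472919, Rational(1, 2))) ≈ -461.47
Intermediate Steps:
Function('X')(u, F) = Mul(-3, F) (Function('X')(u, F) = Mul(Rational(1, 2), Mul(Add(2, -8), F)) = Mul(Rational(1, 2), Mul(-6, F)) = Mul(-3, F))
J = Mul(Rational(9, 227), Pow(135472919, Rational(1, 2))) (J = Pow(Add(Mul(-3, Pow(681, -1)), 212954), Rational(1, 2)) = Pow(Add(Mul(-3, Rational(1, 681)), 212954), Rational(1, 2)) = Pow(Add(Rational(-1, 227), 212954), Rational(1, 2)) = Pow(Rational(48340557, 227), Rational(1, 2)) = Mul(Rational(9, 227), Pow(135472919, Rational(1, 2))) ≈ 461.47)
Mul(-1, J) = Mul(-1, Mul(Rational(9, 227), Pow(135472919, Rational(1, 2)))) = Mul(Rational(-9, 227), Pow(135472919, Rational(1, 2)))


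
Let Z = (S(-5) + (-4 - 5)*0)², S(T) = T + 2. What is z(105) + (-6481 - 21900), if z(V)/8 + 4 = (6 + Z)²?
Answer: -26613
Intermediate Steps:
S(T) = 2 + T
Z = 9 (Z = ((2 - 5) + (-4 - 5)*0)² = (-3 - 9*0)² = (-3 + 0)² = (-3)² = 9)
z(V) = 1768 (z(V) = -32 + 8*(6 + 9)² = -32 + 8*15² = -32 + 8*225 = -32 + 1800 = 1768)
z(105) + (-6481 - 21900) = 1768 + (-6481 - 21900) = 1768 - 28381 = -26613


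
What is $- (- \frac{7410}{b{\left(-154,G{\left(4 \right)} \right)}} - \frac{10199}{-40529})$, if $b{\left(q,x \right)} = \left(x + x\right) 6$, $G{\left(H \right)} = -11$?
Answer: $- \frac{50277693}{891638} \approx -56.388$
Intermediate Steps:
$b{\left(q,x \right)} = 12 x$ ($b{\left(q,x \right)} = 2 x 6 = 12 x$)
$- (- \frac{7410}{b{\left(-154,G{\left(4 \right)} \right)}} - \frac{10199}{-40529}) = - (- \frac{7410}{12 \left(-11\right)} - \frac{10199}{-40529}) = - (- \frac{7410}{-132} - - \frac{10199}{40529}) = - (\left(-7410\right) \left(- \frac{1}{132}\right) + \frac{10199}{40529}) = - (\frac{1235}{22} + \frac{10199}{40529}) = \left(-1\right) \frac{50277693}{891638} = - \frac{50277693}{891638}$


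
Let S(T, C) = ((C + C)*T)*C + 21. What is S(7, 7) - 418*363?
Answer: -151027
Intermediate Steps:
S(T, C) = 21 + 2*T*C**2 (S(T, C) = ((2*C)*T)*C + 21 = (2*C*T)*C + 21 = 2*T*C**2 + 21 = 21 + 2*T*C**2)
S(7, 7) - 418*363 = (21 + 2*7*7**2) - 418*363 = (21 + 2*7*49) - 151734 = (21 + 686) - 151734 = 707 - 151734 = -151027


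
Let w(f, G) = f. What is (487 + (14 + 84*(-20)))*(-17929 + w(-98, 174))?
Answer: 21253833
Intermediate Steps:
(487 + (14 + 84*(-20)))*(-17929 + w(-98, 174)) = (487 + (14 + 84*(-20)))*(-17929 - 98) = (487 + (14 - 1680))*(-18027) = (487 - 1666)*(-18027) = -1179*(-18027) = 21253833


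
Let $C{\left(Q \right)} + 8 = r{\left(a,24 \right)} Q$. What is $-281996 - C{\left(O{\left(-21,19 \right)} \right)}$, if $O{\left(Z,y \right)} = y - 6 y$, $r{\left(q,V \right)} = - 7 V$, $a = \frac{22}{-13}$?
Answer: $-297948$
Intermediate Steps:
$a = - \frac{22}{13}$ ($a = 22 \left(- \frac{1}{13}\right) = - \frac{22}{13} \approx -1.6923$)
$O{\left(Z,y \right)} = - 5 y$ ($O{\left(Z,y \right)} = y - 6 y = - 5 y$)
$C{\left(Q \right)} = -8 - 168 Q$ ($C{\left(Q \right)} = -8 + \left(-7\right) 24 Q = -8 - 168 Q$)
$-281996 - C{\left(O{\left(-21,19 \right)} \right)} = -281996 - \left(-8 - 168 \left(\left(-5\right) 19\right)\right) = -281996 - \left(-8 - -15960\right) = -281996 - \left(-8 + 15960\right) = -281996 - 15952 = -297948$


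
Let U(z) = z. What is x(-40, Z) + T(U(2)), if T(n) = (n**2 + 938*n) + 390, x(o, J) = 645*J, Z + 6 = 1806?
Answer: 1163270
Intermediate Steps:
Z = 1800 (Z = -6 + 1806 = 1800)
T(n) = 390 + n**2 + 938*n
x(-40, Z) + T(U(2)) = 645*1800 + (390 + 2**2 + 938*2) = 1161000 + (390 + 4 + 1876) = 1161000 + 2270 = 1163270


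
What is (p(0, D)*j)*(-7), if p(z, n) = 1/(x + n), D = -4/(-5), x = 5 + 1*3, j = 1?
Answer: -35/44 ≈ -0.79545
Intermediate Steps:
x = 8 (x = 5 + 3 = 8)
D = ⅘ (D = -4*(-⅕) = ⅘ ≈ 0.80000)
p(z, n) = 1/(8 + n)
(p(0, D)*j)*(-7) = (1/(8 + ⅘))*(-7) = (1/(44/5))*(-7) = ((5/44)*1)*(-7) = (5/44)*(-7) = -35/44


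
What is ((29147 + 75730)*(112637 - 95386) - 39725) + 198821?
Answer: 1809392223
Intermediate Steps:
((29147 + 75730)*(112637 - 95386) - 39725) + 198821 = (104877*17251 - 39725) + 198821 = (1809233127 - 39725) + 198821 = 1809193402 + 198821 = 1809392223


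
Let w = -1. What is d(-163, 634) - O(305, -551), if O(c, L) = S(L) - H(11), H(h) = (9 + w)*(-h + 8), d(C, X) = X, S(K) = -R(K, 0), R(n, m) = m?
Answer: 610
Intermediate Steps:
S(K) = 0 (S(K) = -1*0 = 0)
H(h) = 64 - 8*h (H(h) = (9 - 1)*(-h + 8) = 8*(8 - h) = 64 - 8*h)
O(c, L) = 24 (O(c, L) = 0 - (64 - 8*11) = 0 - (64 - 88) = 0 - 1*(-24) = 0 + 24 = 24)
d(-163, 634) - O(305, -551) = 634 - 1*24 = 634 - 24 = 610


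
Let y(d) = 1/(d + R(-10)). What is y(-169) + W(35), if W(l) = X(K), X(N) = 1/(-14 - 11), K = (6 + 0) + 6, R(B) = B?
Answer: -204/4475 ≈ -0.045587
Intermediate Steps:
K = 12 (K = 6 + 6 = 12)
X(N) = -1/25 (X(N) = 1/(-25) = -1/25)
W(l) = -1/25
y(d) = 1/(-10 + d) (y(d) = 1/(d - 10) = 1/(-10 + d))
y(-169) + W(35) = 1/(-10 - 169) - 1/25 = 1/(-179) - 1/25 = -1/179 - 1/25 = -204/4475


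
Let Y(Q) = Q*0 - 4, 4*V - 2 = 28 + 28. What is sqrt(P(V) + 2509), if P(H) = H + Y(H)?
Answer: sqrt(10078)/2 ≈ 50.195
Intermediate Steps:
V = 29/2 (V = 1/2 + (28 + 28)/4 = 1/2 + (1/4)*56 = 1/2 + 14 = 29/2 ≈ 14.500)
Y(Q) = -4 (Y(Q) = 0 - 4 = -4)
P(H) = -4 + H (P(H) = H - 4 = -4 + H)
sqrt(P(V) + 2509) = sqrt((-4 + 29/2) + 2509) = sqrt(21/2 + 2509) = sqrt(5039/2) = sqrt(10078)/2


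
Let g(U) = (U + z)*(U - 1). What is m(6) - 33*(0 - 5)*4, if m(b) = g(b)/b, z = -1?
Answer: 3985/6 ≈ 664.17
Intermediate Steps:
g(U) = (-1 + U)² (g(U) = (U - 1)*(U - 1) = (-1 + U)*(-1 + U) = (-1 + U)²)
m(b) = (1 + b² - 2*b)/b
m(6) - 33*(0 - 5)*4 = (-2 + 6 + 1/6) - 33*(0 - 5)*4 = (-2 + 6 + ⅙) - (-165)*4 = 25/6 - 33*(-20) = 25/6 + 660 = 3985/6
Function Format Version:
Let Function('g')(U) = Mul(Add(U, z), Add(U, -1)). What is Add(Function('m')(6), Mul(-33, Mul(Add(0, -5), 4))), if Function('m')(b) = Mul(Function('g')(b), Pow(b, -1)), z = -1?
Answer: Rational(3985, 6) ≈ 664.17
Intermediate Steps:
Function('g')(U) = Pow(Add(-1, U), 2) (Function('g')(U) = Mul(Add(U, -1), Add(U, -1)) = Mul(Add(-1, U), Add(-1, U)) = Pow(Add(-1, U), 2))
Function('m')(b) = Mul(Pow(b, -1), Add(1, Pow(b, 2), Mul(-2, b))) (Function('m')(b) = Mul(Add(1, Pow(b, 2), Mul(-2, b)), Pow(b, -1)) = Mul(Pow(b, -1), Add(1, Pow(b, 2), Mul(-2, b))))
Add(Function('m')(6), Mul(-33, Mul(Add(0, -5), 4))) = Add(Add(-2, 6, Pow(6, -1)), Mul(-33, Mul(Add(0, -5), 4))) = Add(Add(-2, 6, Rational(1, 6)), Mul(-33, Mul(-5, 4))) = Add(Rational(25, 6), Mul(-33, -20)) = Add(Rational(25, 6), 660) = Rational(3985, 6)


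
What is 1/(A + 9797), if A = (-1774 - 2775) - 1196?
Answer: 1/4052 ≈ 0.00024679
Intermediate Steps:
A = -5745 (A = -4549 - 1196 = -5745)
1/(A + 9797) = 1/(-5745 + 9797) = 1/4052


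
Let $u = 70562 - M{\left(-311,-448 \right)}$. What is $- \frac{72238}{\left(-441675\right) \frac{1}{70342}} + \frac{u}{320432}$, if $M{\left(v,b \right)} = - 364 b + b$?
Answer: $\frac{814095707543611}{70763401800} \approx 11504.0$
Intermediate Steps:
$M{\left(v,b \right)} = - 363 b$
$u = -92062$ ($u = 70562 - \left(-363\right) \left(-448\right) = 70562 - 162624 = -92062$)
$- \frac{72238}{\left(-441675\right) \frac{1}{70342}} + \frac{u}{320432} = - \frac{72238}{\left(-441675\right) \frac{1}{70342}} - \frac{92062}{320432} = - \frac{72238}{\left(-441675\right) \frac{1}{70342}} - \frac{46031}{160216} = - \frac{72238}{- \frac{441675}{70342}} - \frac{46031}{160216} = \left(-72238\right) \left(- \frac{70342}{441675}\right) - \frac{46031}{160216} = \frac{5081365396}{441675} - \frac{46031}{160216} = \frac{814095707543611}{70763401800}$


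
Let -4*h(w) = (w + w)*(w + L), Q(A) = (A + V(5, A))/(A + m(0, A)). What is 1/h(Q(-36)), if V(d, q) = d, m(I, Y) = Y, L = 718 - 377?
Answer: -10368/762073 ≈ -0.013605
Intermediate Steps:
L = 341
Q(A) = (5 + A)/(2*A) (Q(A) = (A + 5)/(A + A) = (5 + A)/((2*A)) = (5 + A)*(1/(2*A)) = (5 + A)/(2*A))
h(w) = -w*(341 + w)/2 (h(w) = -(w + w)*(w + 341)/4 = -2*w*(341 + w)/4 = -w*(341 + w)/2)
1/h(Q(-36)) = 1/(-(½)*(5 - 36)/(-36)*(341 + (½)*(5 - 36)/(-36))/2) = 1/(-(½)*(-1/36)*(-31)*(341 + (½)*(-1/36)*(-31))/2) = 1/(-½*31/72*(341 + 31/72)) = 1/(-½*31/72*24583/72) = 1/(-762073/10368) = -10368/762073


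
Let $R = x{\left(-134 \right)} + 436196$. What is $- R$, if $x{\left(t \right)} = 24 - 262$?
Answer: $-435958$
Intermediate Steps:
$x{\left(t \right)} = -238$ ($x{\left(t \right)} = 24 - 262 = -238$)
$R = 435958$ ($R = -238 + 436196 = 435958$)
$- R = \left(-1\right) 435958 = -435958$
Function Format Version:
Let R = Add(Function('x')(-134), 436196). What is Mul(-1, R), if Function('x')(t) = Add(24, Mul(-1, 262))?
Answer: -435958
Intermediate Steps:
Function('x')(t) = -238 (Function('x')(t) = Add(24, -262) = -238)
R = 435958 (R = Add(-238, 436196) = 435958)
Mul(-1, R) = Mul(-1, 435958) = -435958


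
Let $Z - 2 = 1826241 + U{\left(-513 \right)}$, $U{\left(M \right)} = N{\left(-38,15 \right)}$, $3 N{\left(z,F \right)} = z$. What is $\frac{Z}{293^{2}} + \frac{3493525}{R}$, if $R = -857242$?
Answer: $\frac{3796817147047}{220780105374} \approx 17.197$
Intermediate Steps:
$N{\left(z,F \right)} = \frac{z}{3}$
$U{\left(M \right)} = - \frac{38}{3}$ ($U{\left(M \right)} = \frac{1}{3} \left(-38\right) = - \frac{38}{3}$)
$Z = \frac{5478691}{3}$ ($Z = 2 + \left(1826241 - \frac{38}{3}\right) = 2 + \frac{5478685}{3} = \frac{5478691}{3} \approx 1.8262 \cdot 10^{6}$)
$\frac{Z}{293^{2}} + \frac{3493525}{R} = \frac{5478691}{3 \cdot 293^{2}} + \frac{3493525}{-857242} = \frac{5478691}{3 \cdot 85849} + 3493525 \left(- \frac{1}{857242}\right) = \frac{5478691}{3} \cdot \frac{1}{85849} - \frac{3493525}{857242} = \frac{5478691}{257547} - \frac{3493525}{857242} = \frac{3796817147047}{220780105374}$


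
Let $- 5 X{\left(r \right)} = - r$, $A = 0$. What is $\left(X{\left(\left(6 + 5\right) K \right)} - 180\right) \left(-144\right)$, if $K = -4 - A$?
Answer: $\frac{135936}{5} \approx 27187.0$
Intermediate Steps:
$K = -4$ ($K = -4 - 0 = -4 + 0 = -4$)
$X{\left(r \right)} = \frac{r}{5}$ ($X{\left(r \right)} = - \frac{\left(-1\right) r}{5} = \frac{r}{5}$)
$\left(X{\left(\left(6 + 5\right) K \right)} - 180\right) \left(-144\right) = \left(\frac{\left(6 + 5\right) \left(-4\right)}{5} - 180\right) \left(-144\right) = \left(\frac{11 \left(-4\right)}{5} - 180\right) \left(-144\right) = \left(\frac{1}{5} \left(-44\right) - 180\right) \left(-144\right) = \left(- \frac{44}{5} - 180\right) \left(-144\right) = \left(- \frac{944}{5}\right) \left(-144\right) = \frac{135936}{5}$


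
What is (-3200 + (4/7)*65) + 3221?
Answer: 407/7 ≈ 58.143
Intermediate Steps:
(-3200 + (4/7)*65) + 3221 = (-3200 + 260/7) + 3221 = -22140/7 + 3221 = 407/7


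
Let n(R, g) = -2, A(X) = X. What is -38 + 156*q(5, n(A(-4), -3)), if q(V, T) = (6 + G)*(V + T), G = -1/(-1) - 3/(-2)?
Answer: 3940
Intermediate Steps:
G = 5/2 (G = -1*(-1) - 3*(-1/2) = 1 + 3/2 = 5/2 ≈ 2.5000)
q(V, T) = 17*T/2 + 17*V/2 (q(V, T) = (6 + 5/2)*(V + T) = 17*(T + V)/2 = 17*T/2 + 17*V/2)
-38 + 156*q(5, n(A(-4), -3)) = -38 + 156*((17/2)*(-2) + (17/2)*5) = -38 + 156*(-17 + 85/2) = -38 + 156*(51/2) = -38 + 3978 = 3940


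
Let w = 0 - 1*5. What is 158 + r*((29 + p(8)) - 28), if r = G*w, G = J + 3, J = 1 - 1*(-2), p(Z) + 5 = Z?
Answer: 38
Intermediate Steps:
p(Z) = -5 + Z
J = 3 (J = 1 + 2 = 3)
G = 6 (G = 3 + 3 = 6)
w = -5 (w = 0 - 5 = -5)
r = -30 (r = 6*(-5) = -30)
158 + r*((29 + p(8)) - 28) = 158 - 30*((29 + (-5 + 8)) - 28) = 158 - 30*((29 + 3) - 28) = 158 - 30*(32 - 28) = 158 - 30*4 = 158 - 120 = 38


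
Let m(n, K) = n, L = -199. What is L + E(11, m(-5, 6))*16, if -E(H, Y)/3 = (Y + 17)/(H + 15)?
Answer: -2875/13 ≈ -221.15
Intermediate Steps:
E(H, Y) = -3*(17 + Y)/(15 + H) (E(H, Y) = -3*(Y + 17)/(H + 15) = -3*(17 + Y)/(15 + H))
L + E(11, m(-5, 6))*16 = -199 + (3*(-17 - 1*(-5))/(15 + 11))*16 = -199 + (3*(-17 + 5)/26)*16 = -199 + (3*(1/26)*(-12))*16 = -199 - 18/13*16 = -199 - 288/13 = -2875/13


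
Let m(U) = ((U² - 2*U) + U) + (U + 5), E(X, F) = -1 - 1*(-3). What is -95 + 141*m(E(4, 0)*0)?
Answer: 610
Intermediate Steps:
E(X, F) = 2 (E(X, F) = -1 + 3 = 2)
m(U) = 5 + U² (m(U) = (U² - U) + (5 + U) = 5 + U²)
-95 + 141*m(E(4, 0)*0) = -95 + 141*(5 + (2*0)²) = -95 + 141*(5 + 0²) = -95 + 141*(5 + 0) = -95 + 141*5 = -95 + 705 = 610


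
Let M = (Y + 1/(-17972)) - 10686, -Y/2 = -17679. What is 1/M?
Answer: 17972/443405183 ≈ 4.0532e-5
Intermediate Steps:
Y = 35358 (Y = -2*(-17679) = 35358)
M = 443405183/17972 (M = (35358 + 1/(-17972)) - 10686 = (35358 - 1/17972) - 10686 = 635453975/17972 - 10686 = 443405183/17972 ≈ 24672.)
1/M = 1/(443405183/17972) = 17972/443405183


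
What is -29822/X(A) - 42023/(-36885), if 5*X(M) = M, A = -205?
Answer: 1101707413/1512285 ≈ 728.50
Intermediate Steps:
X(M) = M/5
-29822/X(A) - 42023/(-36885) = -29822/((1/5)*(-205)) - 42023/(-36885) = -29822/(-41) - 42023*(-1/36885) = -29822*(-1/41) + 42023/36885 = 29822/41 + 42023/36885 = 1101707413/1512285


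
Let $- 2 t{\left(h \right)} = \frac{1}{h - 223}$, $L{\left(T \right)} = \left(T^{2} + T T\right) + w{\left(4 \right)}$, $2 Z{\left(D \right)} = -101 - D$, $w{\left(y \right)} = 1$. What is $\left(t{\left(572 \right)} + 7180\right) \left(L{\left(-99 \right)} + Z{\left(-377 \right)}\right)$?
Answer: $\frac{98934765499}{698} \approx 1.4174 \cdot 10^{8}$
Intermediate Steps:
$Z{\left(D \right)} = - \frac{101}{2} - \frac{D}{2}$ ($Z{\left(D \right)} = \frac{-101 - D}{2} = - \frac{101}{2} - \frac{D}{2}$)
$L{\left(T \right)} = 1 + 2 T^{2}$ ($L{\left(T \right)} = \left(T^{2} + T T\right) + 1 = \left(T^{2} + T^{2}\right) + 1 = 2 T^{2} + 1 = 1 + 2 T^{2}$)
$t{\left(h \right)} = - \frac{1}{2 \left(-223 + h\right)}$ ($t{\left(h \right)} = - \frac{1}{2 \left(h - 223\right)} = - \frac{1}{2 \left(-223 + h\right)}$)
$\left(t{\left(572 \right)} + 7180\right) \left(L{\left(-99 \right)} + Z{\left(-377 \right)}\right) = \left(- \frac{1}{-446 + 2 \cdot 572} + 7180\right) \left(\left(1 + 2 \left(-99\right)^{2}\right) - -138\right) = \left(- \frac{1}{-446 + 1144} + 7180\right) \left(\left(1 + 2 \cdot 9801\right) + \left(- \frac{101}{2} + \frac{377}{2}\right)\right) = \left(- \frac{1}{698} + 7180\right) \left(\left(1 + 19602\right) + 138\right) = \left(\left(-1\right) \frac{1}{698} + 7180\right) \left(19603 + 138\right) = \left(- \frac{1}{698} + 7180\right) 19741 = \frac{5011639}{698} \cdot 19741 = \frac{98934765499}{698}$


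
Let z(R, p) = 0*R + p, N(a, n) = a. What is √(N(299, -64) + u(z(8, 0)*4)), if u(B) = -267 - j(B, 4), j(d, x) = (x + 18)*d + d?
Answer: 4*√2 ≈ 5.6569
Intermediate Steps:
j(d, x) = d + d*(18 + x) (j(d, x) = (18 + x)*d + d = d*(18 + x) + d = d + d*(18 + x))
z(R, p) = p (z(R, p) = 0 + p = p)
u(B) = -267 - 23*B (u(B) = -267 - B*(19 + 4) = -267 - B*23 = -267 - 23*B)
√(N(299, -64) + u(z(8, 0)*4)) = √(299 + (-267 - 0*4)) = √(299 + (-267 - 23*0)) = √(299 + (-267 + 0)) = √(299 - 267) = √32 = 4*√2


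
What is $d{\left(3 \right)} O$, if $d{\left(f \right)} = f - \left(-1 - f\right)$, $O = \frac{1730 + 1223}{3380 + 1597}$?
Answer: $\frac{2953}{711} \approx 4.1533$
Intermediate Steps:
$O = \frac{2953}{4977} \approx 0.59333$
$d{\left(f \right)} = 1 + 2 f$ ($d{\left(f \right)} = f + \left(1 + f\right) = 1 + 2 f$)
$d{\left(3 \right)} O = \left(1 + 2 \cdot 3\right) \frac{2953}{4977} = \left(1 + 6\right) \frac{2953}{4977} = 7 \cdot \frac{2953}{4977} = \frac{2953}{711}$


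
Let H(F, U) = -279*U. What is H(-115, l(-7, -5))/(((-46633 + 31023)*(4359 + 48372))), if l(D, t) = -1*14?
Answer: -1/210735 ≈ -4.7453e-6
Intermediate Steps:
l(D, t) = -14
H(-115, l(-7, -5))/(((-46633 + 31023)*(4359 + 48372))) = (-279*(-14))/(((-46633 + 31023)*(4359 + 48372))) = 3906/((-15610*52731)) = 3906/(-823130910) = 3906*(-1/823130910) = -1/210735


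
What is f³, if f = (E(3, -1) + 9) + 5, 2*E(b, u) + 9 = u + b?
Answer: 9261/8 ≈ 1157.6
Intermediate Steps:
E(b, u) = -9/2 + b/2 + u/2 (E(b, u) = -9/2 + (u + b)/2 = -9/2 + (b + u)/2 = -9/2 + (b/2 + u/2) = -9/2 + b/2 + u/2)
f = 21/2 (f = ((-9/2 + (½)*3 + (½)*(-1)) + 9) + 5 = ((-9/2 + 3/2 - ½) + 9) + 5 = (-7/2 + 9) + 5 = 11/2 + 5 = 21/2 ≈ 10.500)
f³ = (21/2)³ = 9261/8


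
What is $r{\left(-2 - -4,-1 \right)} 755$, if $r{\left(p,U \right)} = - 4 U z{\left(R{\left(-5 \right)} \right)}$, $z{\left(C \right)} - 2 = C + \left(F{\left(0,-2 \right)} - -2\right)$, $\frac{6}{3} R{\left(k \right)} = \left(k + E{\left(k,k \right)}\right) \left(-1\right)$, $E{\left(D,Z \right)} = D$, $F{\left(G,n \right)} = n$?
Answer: $21140$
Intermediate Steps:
$R{\left(k \right)} = - k$ ($R{\left(k \right)} = \frac{\left(k + k\right) \left(-1\right)}{2} = \frac{2 k \left(-1\right)}{2} = \frac{\left(-2\right) k}{2} = - k$)
$z{\left(C \right)} = 2 + C$ ($z{\left(C \right)} = 2 + \left(C - 0\right) = 2 + \left(C + \left(-2 + 2\right)\right) = 2 + \left(C + 0\right) = 2 + C$)
$r{\left(p,U \right)} = - 28 U$ ($r{\left(p,U \right)} = - 4 U \left(2 - -5\right) = - 4 U \left(2 + 5\right) = - 4 U 7 = - 28 U$)
$r{\left(-2 - -4,-1 \right)} 755 = \left(-28\right) \left(-1\right) 755 = 28 \cdot 755 = 21140$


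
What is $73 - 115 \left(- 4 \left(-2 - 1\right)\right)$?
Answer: $-1307$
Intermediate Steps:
$73 - 115 \left(- 4 \left(-2 - 1\right)\right) = 73 - 115 \left(\left(-4\right) \left(-3\right)\right) = 73 - 1380 = -1307$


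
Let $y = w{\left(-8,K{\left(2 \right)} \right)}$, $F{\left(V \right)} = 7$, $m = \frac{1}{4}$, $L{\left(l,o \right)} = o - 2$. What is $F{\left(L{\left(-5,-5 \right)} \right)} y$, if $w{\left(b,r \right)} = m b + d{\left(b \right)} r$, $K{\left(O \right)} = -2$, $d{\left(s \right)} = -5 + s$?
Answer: $168$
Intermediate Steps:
$L{\left(l,o \right)} = -2 + o$
$m = \frac{1}{4} \approx 0.25$
$w{\left(b,r \right)} = \frac{b}{4} + r \left(-5 + b\right)$ ($w{\left(b,r \right)} = \frac{b}{4} + \left(-5 + b\right) r = \frac{b}{4} + r \left(-5 + b\right)$)
$y = 24$ ($y = \frac{1}{4} \left(-8\right) - 2 \left(-5 - 8\right) = -2 - -26 = -2 + 26 = 24$)
$F{\left(L{\left(-5,-5 \right)} \right)} y = 7 \cdot 24 = 168$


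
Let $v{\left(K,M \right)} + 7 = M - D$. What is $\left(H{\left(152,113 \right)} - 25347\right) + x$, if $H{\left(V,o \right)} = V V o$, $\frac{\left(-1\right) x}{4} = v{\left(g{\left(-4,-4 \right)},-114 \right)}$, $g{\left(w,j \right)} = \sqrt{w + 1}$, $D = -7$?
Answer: $2585861$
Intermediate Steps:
$g{\left(w,j \right)} = \sqrt{1 + w}$
$v{\left(K,M \right)} = M$ ($v{\left(K,M \right)} = -7 + \left(M - -7\right) = -7 + \left(M + 7\right) = -7 + \left(7 + M\right) = M$)
$x = 456$ ($x = \left(-4\right) \left(-114\right) = 456$)
$H{\left(V,o \right)} = o V^{2}$
$\left(H{\left(152,113 \right)} - 25347\right) + x = \left(113 \cdot 152^{2} - 25347\right) + 456 = \left(113 \cdot 23104 - 25347\right) + 456 = \left(2610752 - 25347\right) + 456 = 2585405 + 456 = 2585861$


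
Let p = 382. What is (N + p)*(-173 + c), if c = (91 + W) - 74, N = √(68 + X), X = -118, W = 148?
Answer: -3056 - 40*I*√2 ≈ -3056.0 - 56.569*I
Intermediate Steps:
N = 5*I*√2 (N = √(68 - 118) = √(-50) = 5*I*√2 ≈ 7.0711*I)
c = 165 (c = (91 + 148) - 74 = 239 - 74 = 165)
(N + p)*(-173 + c) = (5*I*√2 + 382)*(-173 + 165) = (382 + 5*I*√2)*(-8) = -3056 - 40*I*√2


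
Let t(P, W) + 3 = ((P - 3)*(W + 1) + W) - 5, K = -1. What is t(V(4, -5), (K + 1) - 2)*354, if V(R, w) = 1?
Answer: -2832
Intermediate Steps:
t(P, W) = -8 + W + (1 + W)*(-3 + P) (t(P, W) = -3 + (((P - 3)*(W + 1) + W) - 5) = -3 + (((-3 + P)*(1 + W) + W) - 5) = -3 + (((1 + W)*(-3 + P) + W) - 5) = -3 + ((W + (1 + W)*(-3 + P)) - 5) = -3 + (-5 + W + (1 + W)*(-3 + P)) = -8 + W + (1 + W)*(-3 + P))
t(V(4, -5), (K + 1) - 2)*354 = (-11 + 1 - 2*((-1 + 1) - 2) + 1*((-1 + 1) - 2))*354 = (-11 + 1 - 2*(0 - 2) + 1*(0 - 2))*354 = (-11 + 1 - 2*(-2) + 1*(-2))*354 = (-11 + 1 + 4 - 2)*354 = -8*354 = -2832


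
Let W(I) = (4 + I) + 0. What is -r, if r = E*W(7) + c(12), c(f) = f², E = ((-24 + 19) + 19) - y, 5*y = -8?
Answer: -1578/5 ≈ -315.60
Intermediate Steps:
W(I) = 4 + I
y = -8/5 (y = (⅕)*(-8) = -8/5 ≈ -1.6000)
E = 78/5 (E = ((-24 + 19) + 19) - 1*(-8/5) = (-5 + 19) + 8/5 = 14 + 8/5 = 78/5 ≈ 15.600)
r = 1578/5 (r = 78*(4 + 7)/5 + 12² = (78/5)*11 + 144 = 858/5 + 144 = 1578/5 ≈ 315.60)
-r = -1*1578/5 = -1578/5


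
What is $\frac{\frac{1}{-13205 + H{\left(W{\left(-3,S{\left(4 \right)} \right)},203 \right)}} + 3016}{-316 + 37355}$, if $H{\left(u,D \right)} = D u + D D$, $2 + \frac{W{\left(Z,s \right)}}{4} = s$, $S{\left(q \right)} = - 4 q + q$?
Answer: $\frac{50174177}{616180804} \approx 0.081428$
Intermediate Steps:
$S{\left(q \right)} = - 3 q$
$W{\left(Z,s \right)} = -8 + 4 s$
$H{\left(u,D \right)} = D^{2} + D u$ ($H{\left(u,D \right)} = D u + D^{2} = D^{2} + D u$)
$\frac{\frac{1}{-13205 + H{\left(W{\left(-3,S{\left(4 \right)} \right)},203 \right)}} + 3016}{-316 + 37355} = \frac{\frac{1}{-13205 + 203 \left(203 + \left(-8 + 4 \left(\left(-3\right) 4\right)\right)\right)} + 3016}{-316 + 37355} = \frac{\frac{1}{-13205 + 203 \left(203 + \left(-8 + 4 \left(-12\right)\right)\right)} + 3016}{37039} = \left(\frac{1}{-13205 + 203 \left(203 - 56\right)} + 3016\right) \frac{1}{37039} = \left(\frac{1}{-13205 + 203 \cdot 147} + 3016\right) \frac{1}{37039} = \left(\frac{1}{-13205 + 29841} + 3016\right) \frac{1}{37039} = \left(\frac{1}{16636} + 3016\right) \frac{1}{37039} = \frac{50174177}{16636} \cdot \frac{1}{37039} = \frac{50174177}{616180804}$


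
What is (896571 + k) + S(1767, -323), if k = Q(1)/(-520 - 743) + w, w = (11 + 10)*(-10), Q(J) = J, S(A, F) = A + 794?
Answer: 1135338485/1263 ≈ 8.9892e+5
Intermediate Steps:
S(A, F) = 794 + A
w = -210 (w = 21*(-10) = -210)
k = -265231/1263 (k = 1/(-520 - 743) - 210 = 1/(-1263) - 210 = -1/1263*1 - 210 = -1/1263 - 210 = -265231/1263 ≈ -210.00)
(896571 + k) + S(1767, -323) = (896571 - 265231/1263) + (794 + 1767) = 1132103942/1263 + 2561 = 1135338485/1263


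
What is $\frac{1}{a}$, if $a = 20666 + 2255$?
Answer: $\frac{1}{22921} \approx 4.3628 \cdot 10^{-5}$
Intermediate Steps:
$a = 22921$
$\frac{1}{a} = \frac{1}{22921}$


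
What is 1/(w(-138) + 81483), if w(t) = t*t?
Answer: 1/100527 ≈ 9.9476e-6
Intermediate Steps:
w(t) = t²
1/(w(-138) + 81483) = 1/((-138)² + 81483) = 1/(19044 + 81483) = 1/100527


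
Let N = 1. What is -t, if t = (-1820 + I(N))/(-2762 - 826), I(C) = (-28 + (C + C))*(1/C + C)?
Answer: -12/23 ≈ -0.52174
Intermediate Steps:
I(C) = (-28 + 2*C)*(C + 1/C)
t = 12/23 (t = (-1820 + (2 - 28*1 - 28/1 + 2*1**2))/(-2762 - 826) = (-1820 + (2 - 28 - 28*1 + 2*1))/(-3588) = (-1820 + (2 - 28 - 28 + 2))*(-1/3588) = (-1820 - 52)*(-1/3588) = -1872*(-1/3588) = 12/23 ≈ 0.52174)
-t = -1*12/23 = -12/23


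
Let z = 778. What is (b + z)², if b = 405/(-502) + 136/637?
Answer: 61799205045502681/102255411076 ≈ 6.0436e+5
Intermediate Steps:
b = -189713/319774 (b = 405*(-1/502) + 136*(1/637) = -405/502 + 136/637 = -189713/319774 ≈ -0.59327)
(b + z)² = (-189713/319774 + 778)² = (248594459/319774)² = 61799205045502681/102255411076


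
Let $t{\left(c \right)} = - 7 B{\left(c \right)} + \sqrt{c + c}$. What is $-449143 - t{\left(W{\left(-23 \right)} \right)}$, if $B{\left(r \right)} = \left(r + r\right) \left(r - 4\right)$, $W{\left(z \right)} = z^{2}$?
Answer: $3439007 - 23 \sqrt{2} \approx 3.439 \cdot 10^{6}$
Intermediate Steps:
$B{\left(r \right)} = 2 r \left(-4 + r\right)$
$t{\left(c \right)} = \sqrt{2} \sqrt{c} - 14 c \left(-4 + c\right)$ ($t{\left(c \right)} = - 7 \cdot 2 c \left(-4 + c\right) + \sqrt{c + c} = - 14 c \left(-4 + c\right) + \sqrt{2 c} = - 14 c \left(-4 + c\right) + \sqrt{2} \sqrt{c} = \sqrt{2} \sqrt{c} - 14 c \left(-4 + c\right)$)
$-449143 - t{\left(W{\left(-23 \right)} \right)} = -449143 - \left(\sqrt{2} \sqrt{\left(-23\right)^{2}} - 14 \left(-23\right)^{2} \left(-4 + \left(-23\right)^{2}\right)\right) = -449143 - \left(\sqrt{2} \sqrt{529} - 7406 \left(-4 + 529\right)\right) = -449143 - \left(\sqrt{2} \cdot 23 - 7406 \cdot 525\right) = -449143 - \left(23 \sqrt{2} - 3888150\right) = -449143 - \left(-3888150 + 23 \sqrt{2}\right) = -449143 + \left(3888150 - 23 \sqrt{2}\right) = 3439007 - 23 \sqrt{2}$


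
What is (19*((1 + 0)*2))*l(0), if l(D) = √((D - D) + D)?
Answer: 0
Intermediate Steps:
l(D) = √D (l(D) = √(0 + D) = √D)
(19*((1 + 0)*2))*l(0) = (19*((1 + 0)*2))*√0 = (19*(1*2))*0 = (19*2)*0 = 38*0 = 0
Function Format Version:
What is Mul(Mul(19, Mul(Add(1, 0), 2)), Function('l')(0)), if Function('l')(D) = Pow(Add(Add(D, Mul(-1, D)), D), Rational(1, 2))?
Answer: 0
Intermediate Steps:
Function('l')(D) = Pow(D, Rational(1, 2)) (Function('l')(D) = Pow(Add(0, D), Rational(1, 2)) = Pow(D, Rational(1, 2)))
Mul(Mul(19, Mul(Add(1, 0), 2)), Function('l')(0)) = Mul(Mul(19, Mul(Add(1, 0), 2)), Pow(0, Rational(1, 2))) = Mul(Mul(19, Mul(1, 2)), 0) = Mul(Mul(19, 2), 0) = Mul(38, 0) = 0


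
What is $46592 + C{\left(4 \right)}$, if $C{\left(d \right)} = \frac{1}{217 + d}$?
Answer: $\frac{10296833}{221} \approx 46592.0$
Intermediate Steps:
$46592 + C{\left(4 \right)} = 46592 + \frac{1}{217 + 4} = 46592 + \frac{1}{221} = \frac{10296833}{221}$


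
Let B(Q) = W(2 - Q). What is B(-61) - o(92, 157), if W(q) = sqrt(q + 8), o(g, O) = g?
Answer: -92 + sqrt(71) ≈ -83.574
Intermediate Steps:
W(q) = sqrt(8 + q)
B(Q) = sqrt(10 - Q) (B(Q) = sqrt(8 + (2 - Q)) = sqrt(10 - Q))
B(-61) - o(92, 157) = sqrt(10 - 1*(-61)) - 1*92 = sqrt(10 + 61) - 92 = sqrt(71) - 92 = -92 + sqrt(71)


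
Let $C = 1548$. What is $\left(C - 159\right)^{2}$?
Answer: $1929321$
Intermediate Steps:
$\left(C - 159\right)^{2} = \left(1548 - 159\right)^{2} = 1389^{2} = 1929321$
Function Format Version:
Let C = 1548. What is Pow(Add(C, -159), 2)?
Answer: 1929321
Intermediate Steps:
Pow(Add(C, -159), 2) = Pow(Add(1548, -159), 2) = Pow(1389, 2) = 1929321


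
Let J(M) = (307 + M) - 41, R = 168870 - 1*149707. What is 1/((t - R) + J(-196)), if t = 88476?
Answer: 1/69383 ≈ 1.4413e-5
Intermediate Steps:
R = 19163 (R = 168870 - 149707 = 19163)
J(M) = 266 + M
1/((t - R) + J(-196)) = 1/((88476 - 1*19163) + (266 - 196)) = 1/((88476 - 19163) + 70) = 1/(69313 + 70) = 1/69383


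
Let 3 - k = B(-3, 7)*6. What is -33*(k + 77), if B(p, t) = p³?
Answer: -7986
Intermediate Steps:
k = 165 (k = 3 - (-3)³*6 = 3 - (-27)*6 = 3 - 1*(-162) = 3 + 162 = 165)
-33*(k + 77) = -33*(165 + 77) = -33*242 = -7986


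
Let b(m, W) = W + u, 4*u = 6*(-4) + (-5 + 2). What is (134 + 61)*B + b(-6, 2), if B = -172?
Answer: -134179/4 ≈ -33545.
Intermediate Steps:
u = -27/4 (u = (6*(-4) + (-5 + 2))/4 = (-24 - 3)/4 = (1/4)*(-27) = -27/4 ≈ -6.7500)
b(m, W) = -27/4 + W (b(m, W) = W - 27/4 = -27/4 + W)
(134 + 61)*B + b(-6, 2) = (134 + 61)*(-172) + (-27/4 + 2) = 195*(-172) - 19/4 = -33540 - 19/4 = -134179/4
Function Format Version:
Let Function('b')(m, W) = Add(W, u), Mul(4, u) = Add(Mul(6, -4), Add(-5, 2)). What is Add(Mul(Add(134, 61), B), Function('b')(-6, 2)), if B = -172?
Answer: Rational(-134179, 4) ≈ -33545.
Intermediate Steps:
u = Rational(-27, 4) (u = Mul(Rational(1, 4), Add(Mul(6, -4), Add(-5, 2))) = Mul(Rational(1, 4), Add(-24, -3)) = Mul(Rational(1, 4), -27) = Rational(-27, 4) ≈ -6.7500)
Function('b')(m, W) = Add(Rational(-27, 4), W) (Function('b')(m, W) = Add(W, Rational(-27, 4)) = Add(Rational(-27, 4), W))
Add(Mul(Add(134, 61), B), Function('b')(-6, 2)) = Add(Mul(Add(134, 61), -172), Add(Rational(-27, 4), 2)) = Add(Mul(195, -172), Rational(-19, 4)) = Add(-33540, Rational(-19, 4)) = Rational(-134179, 4)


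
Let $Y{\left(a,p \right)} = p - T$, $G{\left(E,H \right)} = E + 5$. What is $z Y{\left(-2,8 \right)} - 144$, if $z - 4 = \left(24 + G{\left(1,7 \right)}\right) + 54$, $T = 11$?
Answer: $-408$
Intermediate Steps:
$G{\left(E,H \right)} = 5 + E$
$Y{\left(a,p \right)} = -11 + p$ ($Y{\left(a,p \right)} = p - 11 = -11 + p$)
$z = 88$ ($z = 4 + \left(\left(24 + \left(5 + 1\right)\right) + 54\right) = 4 + \left(\left(24 + 6\right) + 54\right) = 4 + \left(30 + 54\right) = 4 + 84 = 88$)
$z Y{\left(-2,8 \right)} - 144 = 88 \left(-11 + 8\right) - 144 = 88 \left(-3\right) - 144 = -264 - 144 = -408$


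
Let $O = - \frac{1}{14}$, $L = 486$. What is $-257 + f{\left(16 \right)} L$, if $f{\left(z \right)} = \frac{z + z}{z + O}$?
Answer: $\frac{160417}{223} \approx 719.36$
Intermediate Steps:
$O = - \frac{1}{14}$ ($O = \left(-1\right) \frac{1}{14} = - \frac{1}{14} \approx -0.071429$)
$f{\left(z \right)} = \frac{2 z}{- \frac{1}{14} + z}$ ($f{\left(z \right)} = \frac{z + z}{z - \frac{1}{14}} = \frac{2 z}{- \frac{1}{14} + z}$)
$-257 + f{\left(16 \right)} L = -257 + 28 \cdot 16 \frac{1}{-1 + 14 \cdot 16} \cdot 486 = -257 + 28 \cdot 16 \frac{1}{-1 + 224} \cdot 486 = -257 + 28 \cdot 16 \cdot \frac{1}{223} \cdot 486 = -257 + \frac{448}{223} \cdot 486 = -257 + \frac{217728}{223} = \frac{160417}{223}$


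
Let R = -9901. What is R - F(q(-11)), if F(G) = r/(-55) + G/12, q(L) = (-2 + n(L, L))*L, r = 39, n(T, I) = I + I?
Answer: -545726/55 ≈ -9922.3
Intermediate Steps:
n(T, I) = 2*I
q(L) = L*(-2 + 2*L) (q(L) = (-2 + 2*L)*L = L*(-2 + 2*L))
F(G) = -39/55 + G/12 (F(G) = 39/(-55) + G/12 = 39*(-1/55) + G*(1/12) = -39/55 + G/12)
R - F(q(-11)) = -9901 - (-39/55 + (2*(-11)*(-1 - 11))/12) = -9901 - (-39/55 + (2*(-11)*(-12))/12) = -9901 - (-39/55 + (1/12)*264) = -9901 - (-39/55 + 22) = -9901 - 1*1171/55 = -9901 - 1171/55 = -545726/55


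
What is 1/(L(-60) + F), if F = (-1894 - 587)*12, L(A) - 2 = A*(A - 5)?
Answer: -1/25870 ≈ -3.8655e-5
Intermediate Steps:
L(A) = 2 + A*(-5 + A) (L(A) = 2 + A*(A - 5) = 2 + A*(-5 + A))
F = -29772 (F = -2481*12 = -29772)
1/(L(-60) + F) = 1/((2 + (-60)² - 5*(-60)) - 29772) = 1/((2 + 3600 + 300) - 29772) = 1/(3902 - 29772) = 1/(-25870) = -1/25870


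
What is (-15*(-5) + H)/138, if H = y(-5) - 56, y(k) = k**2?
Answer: 22/69 ≈ 0.31884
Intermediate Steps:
H = -31 (H = (-5)**2 - 56 = 25 - 56 = -31)
(-15*(-5) + H)/138 = (-15*(-5) - 31)/138 = (75 - 31)*(1/138) = 44*(1/138) = 22/69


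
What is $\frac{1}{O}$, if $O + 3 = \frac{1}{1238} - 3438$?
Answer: $- \frac{1238}{4259957} \approx -0.00029061$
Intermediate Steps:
$O = - \frac{4259957}{1238}$ ($O = -3 + \left(\frac{1}{1238} - 3438\right) = -3 - \frac{4256243}{1238} = - \frac{4259957}{1238} \approx -3441.0$)
$\frac{1}{O} = \frac{1}{- \frac{4259957}{1238}} = - \frac{1238}{4259957}$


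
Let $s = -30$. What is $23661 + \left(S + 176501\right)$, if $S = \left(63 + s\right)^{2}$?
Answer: $201251$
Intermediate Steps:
$S = 1089$ ($S = \left(63 - 30\right)^{2} = 33^{2} = 1089$)
$23661 + \left(S + 176501\right) = 23661 + \left(1089 + 176501\right) = 23661 + 177590 = 201251$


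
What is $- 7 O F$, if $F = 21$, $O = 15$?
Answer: $-2205$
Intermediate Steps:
$- 7 O F = \left(-7\right) 15 \cdot 21 = \left(-105\right) 21 = -2205$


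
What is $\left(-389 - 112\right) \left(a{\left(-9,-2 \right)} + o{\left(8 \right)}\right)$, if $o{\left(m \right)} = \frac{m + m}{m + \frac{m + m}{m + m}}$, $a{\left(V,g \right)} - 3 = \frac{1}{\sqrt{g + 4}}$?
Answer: $- \frac{7181}{3} - \frac{501 \sqrt{2}}{2} \approx -2747.9$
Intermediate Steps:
$a{\left(V,g \right)} = 3 + \frac{1}{\sqrt{4 + g}}$ ($a{\left(V,g \right)} = 3 + \frac{1}{\sqrt{g + 4}} = 3 + \frac{1}{\sqrt{4 + g}}$)
$o{\left(m \right)} = \frac{2 m}{1 + m}$ ($o{\left(m \right)} = \frac{2 m}{m + \frac{2 m}{2 m}} = \frac{2 m}{m + 2 m \frac{1}{2 m}} = \frac{2 m}{m + 1} = \frac{2 m}{1 + m}$)
$\left(-389 - 112\right) \left(a{\left(-9,-2 \right)} + o{\left(8 \right)}\right) = \left(-389 - 112\right) \left(\left(3 + \frac{1}{\sqrt{4 - 2}}\right) + 2 \cdot 8 \frac{1}{1 + 8}\right) = - 501 \left(\left(3 + \frac{1}{\sqrt{2}}\right) + 2 \cdot 8 \cdot \frac{1}{9}\right) = - 501 \left(\left(3 + \frac{\sqrt{2}}{2}\right) + 2 \cdot 8 \cdot \frac{1}{9}\right) = - 501 \left(\left(3 + \frac{\sqrt{2}}{2}\right) + \frac{16}{9}\right) = - 501 \left(\frac{43}{9} + \frac{\sqrt{2}}{2}\right) = - \frac{7181}{3} - \frac{501 \sqrt{2}}{2}$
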